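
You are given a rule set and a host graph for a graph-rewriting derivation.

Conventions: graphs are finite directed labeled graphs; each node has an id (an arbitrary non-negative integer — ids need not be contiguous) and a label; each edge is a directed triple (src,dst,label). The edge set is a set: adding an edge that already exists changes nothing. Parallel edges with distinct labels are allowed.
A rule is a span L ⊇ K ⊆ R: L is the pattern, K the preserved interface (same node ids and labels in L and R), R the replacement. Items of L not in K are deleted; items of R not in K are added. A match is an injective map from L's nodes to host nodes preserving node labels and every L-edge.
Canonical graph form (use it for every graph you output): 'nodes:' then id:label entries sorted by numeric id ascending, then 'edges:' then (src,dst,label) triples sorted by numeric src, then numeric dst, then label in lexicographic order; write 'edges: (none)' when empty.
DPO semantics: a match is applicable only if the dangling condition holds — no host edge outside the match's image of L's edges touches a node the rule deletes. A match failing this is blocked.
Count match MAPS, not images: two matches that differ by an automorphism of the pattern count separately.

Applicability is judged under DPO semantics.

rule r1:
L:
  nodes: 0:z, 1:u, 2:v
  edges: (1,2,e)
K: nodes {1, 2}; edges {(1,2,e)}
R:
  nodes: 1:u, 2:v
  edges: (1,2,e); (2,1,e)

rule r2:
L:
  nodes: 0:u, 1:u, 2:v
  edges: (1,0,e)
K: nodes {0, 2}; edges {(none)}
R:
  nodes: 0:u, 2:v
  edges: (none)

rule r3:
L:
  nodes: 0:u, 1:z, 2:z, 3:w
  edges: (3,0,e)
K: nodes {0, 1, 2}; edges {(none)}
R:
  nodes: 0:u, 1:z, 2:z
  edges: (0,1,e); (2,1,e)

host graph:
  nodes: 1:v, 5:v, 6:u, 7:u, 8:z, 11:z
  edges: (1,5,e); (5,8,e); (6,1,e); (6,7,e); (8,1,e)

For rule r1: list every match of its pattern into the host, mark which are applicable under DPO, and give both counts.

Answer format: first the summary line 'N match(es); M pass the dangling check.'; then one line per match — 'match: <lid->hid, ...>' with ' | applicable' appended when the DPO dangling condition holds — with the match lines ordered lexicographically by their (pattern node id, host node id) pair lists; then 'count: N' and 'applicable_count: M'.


2 match(es); 1 pass the dangling check.
match: 0->8, 1->6, 2->1
match: 0->11, 1->6, 2->1 | applicable
count: 2
applicable_count: 1


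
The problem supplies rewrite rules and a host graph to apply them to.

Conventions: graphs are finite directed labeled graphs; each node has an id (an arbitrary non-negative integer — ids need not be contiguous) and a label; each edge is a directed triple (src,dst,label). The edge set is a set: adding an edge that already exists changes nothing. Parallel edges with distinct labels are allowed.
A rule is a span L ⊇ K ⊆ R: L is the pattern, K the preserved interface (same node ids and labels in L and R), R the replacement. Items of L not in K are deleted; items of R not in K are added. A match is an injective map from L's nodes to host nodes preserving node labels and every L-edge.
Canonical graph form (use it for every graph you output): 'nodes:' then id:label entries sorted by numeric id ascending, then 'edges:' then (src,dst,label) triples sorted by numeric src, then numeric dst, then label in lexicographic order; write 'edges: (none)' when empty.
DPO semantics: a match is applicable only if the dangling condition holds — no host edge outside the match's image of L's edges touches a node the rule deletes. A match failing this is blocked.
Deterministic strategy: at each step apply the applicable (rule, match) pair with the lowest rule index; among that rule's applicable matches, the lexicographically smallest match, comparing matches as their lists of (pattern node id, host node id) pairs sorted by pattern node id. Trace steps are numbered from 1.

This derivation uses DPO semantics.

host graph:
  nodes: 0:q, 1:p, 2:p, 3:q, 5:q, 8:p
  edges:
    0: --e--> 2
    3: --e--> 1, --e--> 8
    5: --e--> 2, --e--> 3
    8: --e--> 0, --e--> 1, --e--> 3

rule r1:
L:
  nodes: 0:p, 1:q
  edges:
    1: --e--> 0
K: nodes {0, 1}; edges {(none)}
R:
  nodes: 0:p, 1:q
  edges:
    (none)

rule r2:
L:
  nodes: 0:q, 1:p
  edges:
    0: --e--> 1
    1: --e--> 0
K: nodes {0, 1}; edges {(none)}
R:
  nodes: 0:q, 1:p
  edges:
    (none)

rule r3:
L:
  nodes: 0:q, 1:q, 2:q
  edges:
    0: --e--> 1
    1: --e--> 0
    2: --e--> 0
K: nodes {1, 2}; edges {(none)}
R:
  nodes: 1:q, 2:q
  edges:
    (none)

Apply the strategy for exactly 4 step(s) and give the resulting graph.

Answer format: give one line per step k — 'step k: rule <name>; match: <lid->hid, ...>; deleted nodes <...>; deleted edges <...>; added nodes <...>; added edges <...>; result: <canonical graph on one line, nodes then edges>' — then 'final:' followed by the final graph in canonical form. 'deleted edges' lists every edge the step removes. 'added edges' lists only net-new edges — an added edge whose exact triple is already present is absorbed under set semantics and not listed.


step 1: rule r1; match: 0->1, 1->3; deleted nodes (none); deleted edges (3,1,e); added nodes (none); added edges (none); result: nodes: 0:q, 1:p, 2:p, 3:q, 5:q, 8:p edges: (0,2,e); (3,8,e); (5,2,e); (5,3,e); (8,0,e); (8,1,e); (8,3,e)
step 2: rule r1; match: 0->2, 1->0; deleted nodes (none); deleted edges (0,2,e); added nodes (none); added edges (none); result: nodes: 0:q, 1:p, 2:p, 3:q, 5:q, 8:p edges: (3,8,e); (5,2,e); (5,3,e); (8,0,e); (8,1,e); (8,3,e)
step 3: rule r1; match: 0->2, 1->5; deleted nodes (none); deleted edges (5,2,e); added nodes (none); added edges (none); result: nodes: 0:q, 1:p, 2:p, 3:q, 5:q, 8:p edges: (3,8,e); (5,3,e); (8,0,e); (8,1,e); (8,3,e)
step 4: rule r1; match: 0->8, 1->3; deleted nodes (none); deleted edges (3,8,e); added nodes (none); added edges (none); result: nodes: 0:q, 1:p, 2:p, 3:q, 5:q, 8:p edges: (5,3,e); (8,0,e); (8,1,e); (8,3,e)
final:
nodes: 0:q, 1:p, 2:p, 3:q, 5:q, 8:p
edges: (5,3,e); (8,0,e); (8,1,e); (8,3,e)


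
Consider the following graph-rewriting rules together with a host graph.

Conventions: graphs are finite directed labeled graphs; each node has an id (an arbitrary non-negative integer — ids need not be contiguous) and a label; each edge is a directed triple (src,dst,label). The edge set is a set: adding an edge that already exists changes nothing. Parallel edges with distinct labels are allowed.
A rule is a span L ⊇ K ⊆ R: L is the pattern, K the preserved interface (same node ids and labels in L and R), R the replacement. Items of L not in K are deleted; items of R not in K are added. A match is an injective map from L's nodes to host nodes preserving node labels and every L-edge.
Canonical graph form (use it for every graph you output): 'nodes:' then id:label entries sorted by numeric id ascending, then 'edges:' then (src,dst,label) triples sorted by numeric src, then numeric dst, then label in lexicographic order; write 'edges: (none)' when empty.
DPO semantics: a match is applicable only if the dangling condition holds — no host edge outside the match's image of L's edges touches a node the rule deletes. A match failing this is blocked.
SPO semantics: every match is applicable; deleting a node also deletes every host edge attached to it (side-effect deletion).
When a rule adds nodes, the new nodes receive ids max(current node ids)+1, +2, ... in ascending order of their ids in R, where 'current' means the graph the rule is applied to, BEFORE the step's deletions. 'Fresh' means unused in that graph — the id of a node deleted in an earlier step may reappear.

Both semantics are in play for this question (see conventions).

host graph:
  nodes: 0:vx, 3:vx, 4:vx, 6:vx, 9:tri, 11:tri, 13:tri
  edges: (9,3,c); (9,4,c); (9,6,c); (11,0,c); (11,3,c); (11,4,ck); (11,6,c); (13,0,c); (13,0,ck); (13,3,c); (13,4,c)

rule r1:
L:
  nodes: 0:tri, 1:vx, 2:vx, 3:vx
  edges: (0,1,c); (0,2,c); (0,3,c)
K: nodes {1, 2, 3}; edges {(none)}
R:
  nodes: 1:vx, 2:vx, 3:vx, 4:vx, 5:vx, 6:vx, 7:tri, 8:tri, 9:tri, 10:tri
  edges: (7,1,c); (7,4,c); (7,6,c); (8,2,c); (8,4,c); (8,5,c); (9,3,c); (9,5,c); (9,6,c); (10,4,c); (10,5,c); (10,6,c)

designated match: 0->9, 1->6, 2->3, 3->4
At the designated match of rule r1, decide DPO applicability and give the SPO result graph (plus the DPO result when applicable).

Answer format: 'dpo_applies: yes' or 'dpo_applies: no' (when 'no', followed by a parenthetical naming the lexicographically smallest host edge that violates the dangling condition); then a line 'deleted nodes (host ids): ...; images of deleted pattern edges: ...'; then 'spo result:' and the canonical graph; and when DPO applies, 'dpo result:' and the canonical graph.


dpo_applies: yes
deleted nodes (host ids): 9; images of deleted pattern edges: (9,3,c); (9,4,c); (9,6,c)
spo result:
nodes: 0:vx, 3:vx, 4:vx, 6:vx, 11:tri, 13:tri, 14:vx, 15:vx, 16:vx, 17:tri, 18:tri, 19:tri, 20:tri
edges: (11,0,c); (11,3,c); (11,4,ck); (11,6,c); (13,0,c); (13,0,ck); (13,3,c); (13,4,c); (17,6,c); (17,14,c); (17,16,c); (18,3,c); (18,14,c); (18,15,c); (19,4,c); (19,15,c); (19,16,c); (20,14,c); (20,15,c); (20,16,c)
dpo result:
nodes: 0:vx, 3:vx, 4:vx, 6:vx, 11:tri, 13:tri, 14:vx, 15:vx, 16:vx, 17:tri, 18:tri, 19:tri, 20:tri
edges: (11,0,c); (11,3,c); (11,4,ck); (11,6,c); (13,0,c); (13,0,ck); (13,3,c); (13,4,c); (17,6,c); (17,14,c); (17,16,c); (18,3,c); (18,14,c); (18,15,c); (19,4,c); (19,15,c); (19,16,c); (20,14,c); (20,15,c); (20,16,c)


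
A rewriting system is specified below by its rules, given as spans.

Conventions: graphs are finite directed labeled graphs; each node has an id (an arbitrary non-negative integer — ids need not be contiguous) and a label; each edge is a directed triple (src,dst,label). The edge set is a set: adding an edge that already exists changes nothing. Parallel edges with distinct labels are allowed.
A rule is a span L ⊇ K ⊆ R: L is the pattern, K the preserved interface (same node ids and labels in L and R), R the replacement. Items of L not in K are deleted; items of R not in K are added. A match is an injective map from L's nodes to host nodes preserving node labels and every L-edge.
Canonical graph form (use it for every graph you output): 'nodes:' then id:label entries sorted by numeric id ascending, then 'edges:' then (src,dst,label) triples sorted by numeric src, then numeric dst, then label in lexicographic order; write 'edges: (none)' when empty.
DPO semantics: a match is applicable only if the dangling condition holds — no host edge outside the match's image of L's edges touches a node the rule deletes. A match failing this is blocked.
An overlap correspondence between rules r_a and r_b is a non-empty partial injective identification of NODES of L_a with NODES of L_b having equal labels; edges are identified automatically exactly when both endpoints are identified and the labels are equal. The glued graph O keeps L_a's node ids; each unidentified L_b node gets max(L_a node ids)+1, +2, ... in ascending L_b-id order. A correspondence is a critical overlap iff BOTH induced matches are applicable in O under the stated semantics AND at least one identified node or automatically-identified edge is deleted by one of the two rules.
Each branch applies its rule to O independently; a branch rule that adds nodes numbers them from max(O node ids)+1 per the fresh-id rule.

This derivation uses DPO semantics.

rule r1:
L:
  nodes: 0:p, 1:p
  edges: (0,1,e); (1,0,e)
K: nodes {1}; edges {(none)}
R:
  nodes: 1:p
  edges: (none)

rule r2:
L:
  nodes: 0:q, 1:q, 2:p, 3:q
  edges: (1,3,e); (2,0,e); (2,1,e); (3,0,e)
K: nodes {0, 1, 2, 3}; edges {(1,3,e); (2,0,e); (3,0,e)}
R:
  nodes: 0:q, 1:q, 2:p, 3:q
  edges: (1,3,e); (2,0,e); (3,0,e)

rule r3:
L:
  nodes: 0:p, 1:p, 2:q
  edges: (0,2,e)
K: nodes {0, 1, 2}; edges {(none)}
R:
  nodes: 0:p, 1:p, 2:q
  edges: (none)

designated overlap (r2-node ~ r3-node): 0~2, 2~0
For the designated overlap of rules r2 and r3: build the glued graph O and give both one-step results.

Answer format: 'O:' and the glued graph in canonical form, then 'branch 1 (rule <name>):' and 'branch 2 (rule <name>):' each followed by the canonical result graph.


O:
nodes: 0:q, 1:q, 2:p, 3:q, 4:p
edges: (1,3,e); (2,0,e); (2,1,e); (3,0,e)
branch 1 (rule r2):
nodes: 0:q, 1:q, 2:p, 3:q, 4:p
edges: (1,3,e); (2,0,e); (3,0,e)
branch 2 (rule r3):
nodes: 0:q, 1:q, 2:p, 3:q, 4:p
edges: (1,3,e); (2,1,e); (3,0,e)


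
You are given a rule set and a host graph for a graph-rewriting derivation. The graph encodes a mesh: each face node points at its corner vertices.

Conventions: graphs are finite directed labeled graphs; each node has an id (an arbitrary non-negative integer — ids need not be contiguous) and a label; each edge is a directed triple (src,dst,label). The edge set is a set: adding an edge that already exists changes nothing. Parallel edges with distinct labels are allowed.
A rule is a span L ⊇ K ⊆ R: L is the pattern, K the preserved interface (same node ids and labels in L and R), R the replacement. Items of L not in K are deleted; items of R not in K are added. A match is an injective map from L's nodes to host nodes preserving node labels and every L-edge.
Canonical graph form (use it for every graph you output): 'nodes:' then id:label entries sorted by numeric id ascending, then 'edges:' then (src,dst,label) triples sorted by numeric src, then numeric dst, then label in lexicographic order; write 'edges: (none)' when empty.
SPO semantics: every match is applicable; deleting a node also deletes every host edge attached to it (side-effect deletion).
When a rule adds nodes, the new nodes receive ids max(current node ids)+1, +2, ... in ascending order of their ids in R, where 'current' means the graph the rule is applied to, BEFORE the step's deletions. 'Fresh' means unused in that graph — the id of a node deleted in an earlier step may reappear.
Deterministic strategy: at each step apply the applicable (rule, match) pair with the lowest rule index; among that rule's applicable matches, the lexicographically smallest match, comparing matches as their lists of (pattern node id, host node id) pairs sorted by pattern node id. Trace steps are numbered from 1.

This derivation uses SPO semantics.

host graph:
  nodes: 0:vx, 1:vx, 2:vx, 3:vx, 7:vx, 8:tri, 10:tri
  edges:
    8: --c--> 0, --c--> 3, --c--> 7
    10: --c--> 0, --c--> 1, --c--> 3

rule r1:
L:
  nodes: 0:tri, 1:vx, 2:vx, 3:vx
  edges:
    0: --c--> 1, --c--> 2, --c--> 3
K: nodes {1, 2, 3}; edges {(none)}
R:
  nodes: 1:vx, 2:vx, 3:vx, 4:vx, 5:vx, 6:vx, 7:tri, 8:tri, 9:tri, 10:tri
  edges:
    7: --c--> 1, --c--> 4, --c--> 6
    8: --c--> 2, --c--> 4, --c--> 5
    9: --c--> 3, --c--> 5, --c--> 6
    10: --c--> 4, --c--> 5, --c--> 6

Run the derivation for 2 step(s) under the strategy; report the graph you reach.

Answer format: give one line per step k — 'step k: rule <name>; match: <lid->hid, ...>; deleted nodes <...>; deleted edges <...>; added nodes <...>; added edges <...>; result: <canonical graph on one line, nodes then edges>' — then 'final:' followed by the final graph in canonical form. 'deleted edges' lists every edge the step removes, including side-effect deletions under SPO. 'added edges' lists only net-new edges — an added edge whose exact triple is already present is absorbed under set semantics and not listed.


step 1: rule r1; match: 0->8, 1->0, 2->3, 3->7; deleted nodes 8; deleted edges (8,0,c); (8,3,c); (8,7,c); added nodes 11, 12, 13, 14, 15, 16, 17; added edges (14,0,c); (14,11,c); (14,13,c); (15,3,c); (15,11,c); (15,12,c); (16,7,c); (16,12,c); (16,13,c); (17,11,c); (17,12,c); (17,13,c); result: nodes: 0:vx, 1:vx, 2:vx, 3:vx, 7:vx, 10:tri, 11:vx, 12:vx, 13:vx, 14:tri, 15:tri, 16:tri, 17:tri edges: (10,0,c); (10,1,c); (10,3,c); (14,0,c); (14,11,c); (14,13,c); (15,3,c); (15,11,c); (15,12,c); (16,7,c); (16,12,c); (16,13,c); (17,11,c); (17,12,c); (17,13,c)
step 2: rule r1; match: 0->10, 1->0, 2->1, 3->3; deleted nodes 10; deleted edges (10,0,c); (10,1,c); (10,3,c); added nodes 18, 19, 20, 21, 22, 23, 24; added edges (21,0,c); (21,18,c); (21,20,c); (22,1,c); (22,18,c); (22,19,c); (23,3,c); (23,19,c); (23,20,c); (24,18,c); (24,19,c); (24,20,c); result: nodes: 0:vx, 1:vx, 2:vx, 3:vx, 7:vx, 11:vx, 12:vx, 13:vx, 14:tri, 15:tri, 16:tri, 17:tri, 18:vx, 19:vx, 20:vx, 21:tri, 22:tri, 23:tri, 24:tri edges: (14,0,c); (14,11,c); (14,13,c); (15,3,c); (15,11,c); (15,12,c); (16,7,c); (16,12,c); (16,13,c); (17,11,c); (17,12,c); (17,13,c); (21,0,c); (21,18,c); (21,20,c); (22,1,c); (22,18,c); (22,19,c); (23,3,c); (23,19,c); (23,20,c); (24,18,c); (24,19,c); (24,20,c)
final:
nodes: 0:vx, 1:vx, 2:vx, 3:vx, 7:vx, 11:vx, 12:vx, 13:vx, 14:tri, 15:tri, 16:tri, 17:tri, 18:vx, 19:vx, 20:vx, 21:tri, 22:tri, 23:tri, 24:tri
edges: (14,0,c); (14,11,c); (14,13,c); (15,3,c); (15,11,c); (15,12,c); (16,7,c); (16,12,c); (16,13,c); (17,11,c); (17,12,c); (17,13,c); (21,0,c); (21,18,c); (21,20,c); (22,1,c); (22,18,c); (22,19,c); (23,3,c); (23,19,c); (23,20,c); (24,18,c); (24,19,c); (24,20,c)


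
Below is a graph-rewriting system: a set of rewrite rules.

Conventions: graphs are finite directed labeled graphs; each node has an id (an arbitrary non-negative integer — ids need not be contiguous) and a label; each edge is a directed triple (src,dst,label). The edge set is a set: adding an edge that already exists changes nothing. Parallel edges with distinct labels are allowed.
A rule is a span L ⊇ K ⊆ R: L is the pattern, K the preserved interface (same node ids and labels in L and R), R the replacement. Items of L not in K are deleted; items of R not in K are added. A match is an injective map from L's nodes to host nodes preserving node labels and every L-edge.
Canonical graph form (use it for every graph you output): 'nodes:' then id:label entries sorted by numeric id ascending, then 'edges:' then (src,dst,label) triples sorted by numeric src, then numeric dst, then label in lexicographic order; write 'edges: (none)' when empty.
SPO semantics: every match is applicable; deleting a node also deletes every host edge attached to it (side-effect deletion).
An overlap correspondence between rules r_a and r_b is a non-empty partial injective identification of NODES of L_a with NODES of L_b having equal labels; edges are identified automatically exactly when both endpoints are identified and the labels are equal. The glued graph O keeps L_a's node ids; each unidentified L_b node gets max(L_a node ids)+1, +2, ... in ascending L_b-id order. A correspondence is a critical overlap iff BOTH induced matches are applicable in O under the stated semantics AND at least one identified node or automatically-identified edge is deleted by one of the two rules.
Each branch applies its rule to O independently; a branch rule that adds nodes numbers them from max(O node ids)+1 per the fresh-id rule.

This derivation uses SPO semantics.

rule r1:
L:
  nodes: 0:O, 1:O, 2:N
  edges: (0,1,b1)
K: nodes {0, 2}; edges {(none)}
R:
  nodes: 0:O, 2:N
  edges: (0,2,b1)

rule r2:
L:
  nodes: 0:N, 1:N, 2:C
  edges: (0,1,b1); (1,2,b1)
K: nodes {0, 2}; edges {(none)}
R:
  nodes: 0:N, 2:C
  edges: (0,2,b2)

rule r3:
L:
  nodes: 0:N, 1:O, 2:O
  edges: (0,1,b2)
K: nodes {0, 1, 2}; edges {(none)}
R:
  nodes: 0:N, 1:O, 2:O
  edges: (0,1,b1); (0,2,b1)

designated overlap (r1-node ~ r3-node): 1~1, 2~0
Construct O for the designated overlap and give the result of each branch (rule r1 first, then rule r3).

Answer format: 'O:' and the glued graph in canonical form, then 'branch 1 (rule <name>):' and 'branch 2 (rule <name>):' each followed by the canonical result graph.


O:
nodes: 0:O, 1:O, 2:N, 3:O
edges: (0,1,b1); (2,1,b2)
branch 1 (rule r1):
nodes: 0:O, 2:N, 3:O
edges: (0,2,b1)
branch 2 (rule r3):
nodes: 0:O, 1:O, 2:N, 3:O
edges: (0,1,b1); (2,1,b1); (2,3,b1)


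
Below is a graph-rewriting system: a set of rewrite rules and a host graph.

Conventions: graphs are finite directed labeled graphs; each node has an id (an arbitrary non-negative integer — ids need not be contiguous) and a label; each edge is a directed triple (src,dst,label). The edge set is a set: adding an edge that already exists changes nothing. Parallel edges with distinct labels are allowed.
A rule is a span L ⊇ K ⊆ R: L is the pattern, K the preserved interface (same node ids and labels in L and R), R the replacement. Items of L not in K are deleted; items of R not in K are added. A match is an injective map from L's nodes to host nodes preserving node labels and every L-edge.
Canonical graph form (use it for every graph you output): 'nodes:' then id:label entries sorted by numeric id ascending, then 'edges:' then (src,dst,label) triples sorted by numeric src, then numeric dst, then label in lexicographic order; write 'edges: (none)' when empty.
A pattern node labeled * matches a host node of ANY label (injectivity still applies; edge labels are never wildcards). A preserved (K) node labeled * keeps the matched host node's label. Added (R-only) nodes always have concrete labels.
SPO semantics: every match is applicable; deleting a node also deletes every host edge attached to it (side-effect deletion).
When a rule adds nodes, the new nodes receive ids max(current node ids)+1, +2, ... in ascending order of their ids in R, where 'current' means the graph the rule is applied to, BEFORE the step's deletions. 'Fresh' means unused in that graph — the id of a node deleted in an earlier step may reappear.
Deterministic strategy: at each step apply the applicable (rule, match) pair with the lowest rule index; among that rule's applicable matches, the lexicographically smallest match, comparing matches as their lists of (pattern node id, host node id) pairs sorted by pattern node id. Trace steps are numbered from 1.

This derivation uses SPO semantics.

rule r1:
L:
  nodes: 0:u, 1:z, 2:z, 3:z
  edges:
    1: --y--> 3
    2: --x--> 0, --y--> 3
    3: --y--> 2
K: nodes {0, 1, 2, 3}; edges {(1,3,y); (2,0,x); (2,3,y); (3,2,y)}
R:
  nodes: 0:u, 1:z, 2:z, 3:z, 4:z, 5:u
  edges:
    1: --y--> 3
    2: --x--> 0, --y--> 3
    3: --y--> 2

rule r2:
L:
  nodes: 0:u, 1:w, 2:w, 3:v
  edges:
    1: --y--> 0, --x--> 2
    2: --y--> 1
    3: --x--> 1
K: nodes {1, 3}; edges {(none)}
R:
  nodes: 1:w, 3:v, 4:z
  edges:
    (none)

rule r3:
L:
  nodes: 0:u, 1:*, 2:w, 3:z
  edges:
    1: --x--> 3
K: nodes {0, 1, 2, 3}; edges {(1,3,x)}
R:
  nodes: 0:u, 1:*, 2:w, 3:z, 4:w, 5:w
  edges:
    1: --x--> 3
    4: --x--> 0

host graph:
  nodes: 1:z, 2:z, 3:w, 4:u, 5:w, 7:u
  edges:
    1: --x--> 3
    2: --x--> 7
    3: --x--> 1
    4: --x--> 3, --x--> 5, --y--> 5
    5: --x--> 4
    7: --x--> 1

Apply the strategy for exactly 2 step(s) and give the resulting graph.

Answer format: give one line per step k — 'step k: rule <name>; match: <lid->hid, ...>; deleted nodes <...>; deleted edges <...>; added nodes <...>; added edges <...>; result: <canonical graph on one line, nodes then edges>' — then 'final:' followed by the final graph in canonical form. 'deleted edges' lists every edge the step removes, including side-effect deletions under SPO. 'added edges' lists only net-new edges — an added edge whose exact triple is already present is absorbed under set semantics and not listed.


step 1: rule r3; match: 0->4, 1->3, 2->5, 3->1; deleted nodes (none); deleted edges (none); added nodes 8, 9; added edges (8,4,x); result: nodes: 1:z, 2:z, 3:w, 4:u, 5:w, 7:u, 8:w, 9:w edges: (1,3,x); (2,7,x); (3,1,x); (4,3,x); (4,5,x); (4,5,y); (5,4,x); (7,1,x); (8,4,x)
step 2: rule r3; match: 0->4, 1->3, 2->5, 3->1; deleted nodes (none); deleted edges (none); added nodes 10, 11; added edges (10,4,x); result: nodes: 1:z, 2:z, 3:w, 4:u, 5:w, 7:u, 8:w, 9:w, 10:w, 11:w edges: (1,3,x); (2,7,x); (3,1,x); (4,3,x); (4,5,x); (4,5,y); (5,4,x); (7,1,x); (8,4,x); (10,4,x)
final:
nodes: 1:z, 2:z, 3:w, 4:u, 5:w, 7:u, 8:w, 9:w, 10:w, 11:w
edges: (1,3,x); (2,7,x); (3,1,x); (4,3,x); (4,5,x); (4,5,y); (5,4,x); (7,1,x); (8,4,x); (10,4,x)


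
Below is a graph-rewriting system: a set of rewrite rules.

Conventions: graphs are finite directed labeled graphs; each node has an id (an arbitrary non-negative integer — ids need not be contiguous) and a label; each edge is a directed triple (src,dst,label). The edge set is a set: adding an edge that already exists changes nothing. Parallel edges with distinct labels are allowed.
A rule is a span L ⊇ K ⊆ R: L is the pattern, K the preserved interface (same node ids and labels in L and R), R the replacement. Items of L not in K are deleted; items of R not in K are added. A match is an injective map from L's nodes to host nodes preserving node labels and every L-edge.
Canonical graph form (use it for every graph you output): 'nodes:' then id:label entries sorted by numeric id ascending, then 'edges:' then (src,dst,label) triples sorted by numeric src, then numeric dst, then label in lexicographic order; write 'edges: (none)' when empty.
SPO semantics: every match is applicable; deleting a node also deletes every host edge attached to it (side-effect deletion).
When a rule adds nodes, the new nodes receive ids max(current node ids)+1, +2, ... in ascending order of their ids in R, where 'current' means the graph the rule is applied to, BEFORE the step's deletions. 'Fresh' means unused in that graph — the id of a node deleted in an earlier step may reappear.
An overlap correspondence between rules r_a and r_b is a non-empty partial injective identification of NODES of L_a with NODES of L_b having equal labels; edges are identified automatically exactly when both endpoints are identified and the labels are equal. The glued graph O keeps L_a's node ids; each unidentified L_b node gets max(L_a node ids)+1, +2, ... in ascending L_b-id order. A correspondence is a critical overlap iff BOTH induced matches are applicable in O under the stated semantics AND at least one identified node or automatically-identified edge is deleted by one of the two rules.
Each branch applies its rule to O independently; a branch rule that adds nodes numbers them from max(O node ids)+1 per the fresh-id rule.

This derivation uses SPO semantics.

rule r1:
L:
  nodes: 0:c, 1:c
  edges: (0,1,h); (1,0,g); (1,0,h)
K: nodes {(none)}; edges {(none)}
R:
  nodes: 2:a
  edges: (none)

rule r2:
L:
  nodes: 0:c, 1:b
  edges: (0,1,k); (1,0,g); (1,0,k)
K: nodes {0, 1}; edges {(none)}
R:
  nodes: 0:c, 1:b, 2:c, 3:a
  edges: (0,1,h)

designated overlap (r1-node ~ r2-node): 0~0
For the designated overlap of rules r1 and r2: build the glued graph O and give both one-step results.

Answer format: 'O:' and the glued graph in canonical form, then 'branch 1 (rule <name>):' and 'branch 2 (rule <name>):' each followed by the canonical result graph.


O:
nodes: 0:c, 1:c, 2:b
edges: (0,1,h); (0,2,k); (1,0,g); (1,0,h); (2,0,g); (2,0,k)
branch 1 (rule r1):
nodes: 2:b, 3:a
edges: (none)
branch 2 (rule r2):
nodes: 0:c, 1:c, 2:b, 3:c, 4:a
edges: (0,1,h); (0,2,h); (1,0,g); (1,0,h)


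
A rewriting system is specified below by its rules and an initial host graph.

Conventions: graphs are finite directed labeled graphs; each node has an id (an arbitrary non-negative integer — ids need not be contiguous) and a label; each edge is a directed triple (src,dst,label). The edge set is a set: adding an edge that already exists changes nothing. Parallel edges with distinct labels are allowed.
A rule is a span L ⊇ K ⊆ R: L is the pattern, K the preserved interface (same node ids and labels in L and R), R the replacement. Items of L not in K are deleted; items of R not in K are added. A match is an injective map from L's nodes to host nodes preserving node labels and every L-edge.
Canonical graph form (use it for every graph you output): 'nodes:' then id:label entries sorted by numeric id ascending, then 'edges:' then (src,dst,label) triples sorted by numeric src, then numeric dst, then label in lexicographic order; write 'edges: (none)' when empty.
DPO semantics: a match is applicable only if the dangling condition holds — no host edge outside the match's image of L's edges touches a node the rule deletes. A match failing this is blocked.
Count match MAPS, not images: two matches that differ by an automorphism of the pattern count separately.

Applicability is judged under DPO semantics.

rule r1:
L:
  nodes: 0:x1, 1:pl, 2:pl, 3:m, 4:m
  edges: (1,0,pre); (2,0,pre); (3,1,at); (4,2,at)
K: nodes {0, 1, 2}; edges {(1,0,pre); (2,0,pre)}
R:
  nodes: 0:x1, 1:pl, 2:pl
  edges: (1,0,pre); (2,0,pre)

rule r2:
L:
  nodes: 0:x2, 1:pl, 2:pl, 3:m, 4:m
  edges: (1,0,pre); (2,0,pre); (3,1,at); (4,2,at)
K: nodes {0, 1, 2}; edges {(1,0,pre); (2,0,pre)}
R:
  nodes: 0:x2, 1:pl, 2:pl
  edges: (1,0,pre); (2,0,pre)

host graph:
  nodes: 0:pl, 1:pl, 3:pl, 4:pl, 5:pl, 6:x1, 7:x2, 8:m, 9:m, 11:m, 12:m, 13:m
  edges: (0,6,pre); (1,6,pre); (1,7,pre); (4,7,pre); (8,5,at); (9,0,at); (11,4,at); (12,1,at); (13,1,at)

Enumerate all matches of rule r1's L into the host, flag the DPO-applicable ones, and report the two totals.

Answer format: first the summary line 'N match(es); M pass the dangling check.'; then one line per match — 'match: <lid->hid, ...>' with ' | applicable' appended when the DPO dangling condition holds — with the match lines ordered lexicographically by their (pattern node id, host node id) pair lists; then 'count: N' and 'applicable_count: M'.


4 match(es); 4 pass the dangling check.
match: 0->6, 1->0, 2->1, 3->9, 4->12 | applicable
match: 0->6, 1->0, 2->1, 3->9, 4->13 | applicable
match: 0->6, 1->1, 2->0, 3->12, 4->9 | applicable
match: 0->6, 1->1, 2->0, 3->13, 4->9 | applicable
count: 4
applicable_count: 4


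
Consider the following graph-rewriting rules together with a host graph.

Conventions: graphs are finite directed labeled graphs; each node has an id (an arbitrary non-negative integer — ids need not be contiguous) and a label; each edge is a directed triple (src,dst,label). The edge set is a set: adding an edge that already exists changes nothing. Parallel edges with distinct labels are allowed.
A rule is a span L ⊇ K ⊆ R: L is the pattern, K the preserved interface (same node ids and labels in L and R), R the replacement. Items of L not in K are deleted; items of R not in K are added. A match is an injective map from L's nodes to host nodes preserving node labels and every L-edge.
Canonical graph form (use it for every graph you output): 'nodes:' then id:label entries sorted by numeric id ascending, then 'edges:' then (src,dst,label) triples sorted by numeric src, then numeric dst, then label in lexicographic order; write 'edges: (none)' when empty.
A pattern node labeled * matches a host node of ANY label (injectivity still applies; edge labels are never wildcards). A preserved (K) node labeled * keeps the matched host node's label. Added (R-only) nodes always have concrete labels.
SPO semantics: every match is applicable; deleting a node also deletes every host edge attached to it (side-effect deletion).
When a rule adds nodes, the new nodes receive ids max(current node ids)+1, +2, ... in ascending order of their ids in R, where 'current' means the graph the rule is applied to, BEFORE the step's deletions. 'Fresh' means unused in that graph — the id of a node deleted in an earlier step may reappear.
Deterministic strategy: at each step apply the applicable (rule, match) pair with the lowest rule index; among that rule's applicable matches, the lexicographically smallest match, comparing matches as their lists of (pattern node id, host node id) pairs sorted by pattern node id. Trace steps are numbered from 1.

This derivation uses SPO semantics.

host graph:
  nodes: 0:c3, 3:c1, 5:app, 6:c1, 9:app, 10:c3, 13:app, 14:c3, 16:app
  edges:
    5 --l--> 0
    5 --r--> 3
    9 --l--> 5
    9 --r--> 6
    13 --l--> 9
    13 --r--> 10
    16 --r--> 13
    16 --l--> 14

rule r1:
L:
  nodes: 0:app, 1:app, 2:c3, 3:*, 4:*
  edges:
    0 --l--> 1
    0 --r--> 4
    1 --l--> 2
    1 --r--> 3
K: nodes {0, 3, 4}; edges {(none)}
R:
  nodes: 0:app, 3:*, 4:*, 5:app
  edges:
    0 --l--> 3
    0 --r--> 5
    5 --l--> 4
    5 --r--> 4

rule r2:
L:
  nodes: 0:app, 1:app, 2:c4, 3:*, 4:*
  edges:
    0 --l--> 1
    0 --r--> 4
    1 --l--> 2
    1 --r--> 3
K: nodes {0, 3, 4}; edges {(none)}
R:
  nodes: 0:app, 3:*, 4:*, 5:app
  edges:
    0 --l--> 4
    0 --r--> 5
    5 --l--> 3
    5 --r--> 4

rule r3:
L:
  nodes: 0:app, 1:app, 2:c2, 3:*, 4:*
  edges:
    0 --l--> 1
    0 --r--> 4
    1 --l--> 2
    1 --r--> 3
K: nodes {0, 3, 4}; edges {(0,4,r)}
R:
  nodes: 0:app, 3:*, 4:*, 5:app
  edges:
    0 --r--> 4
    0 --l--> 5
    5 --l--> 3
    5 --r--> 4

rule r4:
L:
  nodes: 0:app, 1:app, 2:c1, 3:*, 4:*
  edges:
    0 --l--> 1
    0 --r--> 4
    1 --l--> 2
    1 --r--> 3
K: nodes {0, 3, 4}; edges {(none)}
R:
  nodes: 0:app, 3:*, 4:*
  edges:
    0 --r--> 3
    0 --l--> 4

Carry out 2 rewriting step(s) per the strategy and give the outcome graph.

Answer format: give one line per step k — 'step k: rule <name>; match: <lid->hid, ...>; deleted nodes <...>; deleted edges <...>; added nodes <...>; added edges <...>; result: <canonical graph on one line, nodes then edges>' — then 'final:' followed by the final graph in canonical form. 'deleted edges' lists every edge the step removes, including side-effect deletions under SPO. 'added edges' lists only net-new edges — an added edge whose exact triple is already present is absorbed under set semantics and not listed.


step 1: rule r1; match: 0->9, 1->5, 2->0, 3->3, 4->6; deleted nodes 0, 5; deleted edges (5,0,l); (5,3,r); (9,5,l); (9,6,r); added nodes 17; added edges (9,3,l); (9,17,r); (17,6,l); (17,6,r); result: nodes: 3:c1, 6:c1, 9:app, 10:c3, 13:app, 14:c3, 16:app, 17:app edges: (9,3,l); (9,17,r); (13,9,l); (13,10,r); (16,13,r); (16,14,l); (17,6,l); (17,6,r)
step 2: rule r4; match: 0->13, 1->9, 2->3, 3->17, 4->10; deleted nodes 3, 9; deleted edges (9,3,l); (9,17,r); (13,9,l); (13,10,r); added nodes (none); added edges (13,10,l); (13,17,r); result: nodes: 6:c1, 10:c3, 13:app, 14:c3, 16:app, 17:app edges: (13,10,l); (13,17,r); (16,13,r); (16,14,l); (17,6,l); (17,6,r)
final:
nodes: 6:c1, 10:c3, 13:app, 14:c3, 16:app, 17:app
edges: (13,10,l); (13,17,r); (16,13,r); (16,14,l); (17,6,l); (17,6,r)


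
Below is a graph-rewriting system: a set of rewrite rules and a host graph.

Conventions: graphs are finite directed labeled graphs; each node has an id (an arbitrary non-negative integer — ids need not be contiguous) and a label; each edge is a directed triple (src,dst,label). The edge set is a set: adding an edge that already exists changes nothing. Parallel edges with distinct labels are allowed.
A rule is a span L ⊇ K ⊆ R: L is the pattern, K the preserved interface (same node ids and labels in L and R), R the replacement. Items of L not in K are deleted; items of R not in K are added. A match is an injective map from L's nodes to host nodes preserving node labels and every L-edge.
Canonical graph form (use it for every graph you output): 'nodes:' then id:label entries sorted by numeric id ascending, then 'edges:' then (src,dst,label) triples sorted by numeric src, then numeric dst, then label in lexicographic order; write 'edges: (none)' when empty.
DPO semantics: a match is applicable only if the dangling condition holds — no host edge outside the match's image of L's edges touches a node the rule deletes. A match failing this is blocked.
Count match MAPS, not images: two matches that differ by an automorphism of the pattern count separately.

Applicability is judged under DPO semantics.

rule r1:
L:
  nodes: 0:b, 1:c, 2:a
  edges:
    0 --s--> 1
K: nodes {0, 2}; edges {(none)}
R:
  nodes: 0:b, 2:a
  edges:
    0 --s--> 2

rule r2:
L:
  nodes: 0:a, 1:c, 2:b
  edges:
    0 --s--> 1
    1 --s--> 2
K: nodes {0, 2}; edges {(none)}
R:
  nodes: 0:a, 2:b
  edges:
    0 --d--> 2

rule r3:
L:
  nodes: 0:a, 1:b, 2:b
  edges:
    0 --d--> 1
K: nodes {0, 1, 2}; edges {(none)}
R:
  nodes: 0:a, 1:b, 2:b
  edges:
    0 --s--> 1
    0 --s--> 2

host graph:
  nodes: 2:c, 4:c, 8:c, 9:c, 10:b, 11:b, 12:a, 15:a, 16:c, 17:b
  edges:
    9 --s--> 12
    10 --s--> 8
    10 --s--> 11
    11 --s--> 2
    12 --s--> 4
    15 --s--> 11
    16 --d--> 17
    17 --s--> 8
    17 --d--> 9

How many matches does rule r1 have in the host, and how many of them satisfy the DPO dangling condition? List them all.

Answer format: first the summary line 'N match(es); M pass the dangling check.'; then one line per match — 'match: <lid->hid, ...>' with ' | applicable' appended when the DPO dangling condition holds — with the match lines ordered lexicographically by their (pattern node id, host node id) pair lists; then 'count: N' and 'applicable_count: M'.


6 match(es); 2 pass the dangling check.
match: 0->10, 1->8, 2->12
match: 0->10, 1->8, 2->15
match: 0->11, 1->2, 2->12 | applicable
match: 0->11, 1->2, 2->15 | applicable
match: 0->17, 1->8, 2->12
match: 0->17, 1->8, 2->15
count: 6
applicable_count: 2


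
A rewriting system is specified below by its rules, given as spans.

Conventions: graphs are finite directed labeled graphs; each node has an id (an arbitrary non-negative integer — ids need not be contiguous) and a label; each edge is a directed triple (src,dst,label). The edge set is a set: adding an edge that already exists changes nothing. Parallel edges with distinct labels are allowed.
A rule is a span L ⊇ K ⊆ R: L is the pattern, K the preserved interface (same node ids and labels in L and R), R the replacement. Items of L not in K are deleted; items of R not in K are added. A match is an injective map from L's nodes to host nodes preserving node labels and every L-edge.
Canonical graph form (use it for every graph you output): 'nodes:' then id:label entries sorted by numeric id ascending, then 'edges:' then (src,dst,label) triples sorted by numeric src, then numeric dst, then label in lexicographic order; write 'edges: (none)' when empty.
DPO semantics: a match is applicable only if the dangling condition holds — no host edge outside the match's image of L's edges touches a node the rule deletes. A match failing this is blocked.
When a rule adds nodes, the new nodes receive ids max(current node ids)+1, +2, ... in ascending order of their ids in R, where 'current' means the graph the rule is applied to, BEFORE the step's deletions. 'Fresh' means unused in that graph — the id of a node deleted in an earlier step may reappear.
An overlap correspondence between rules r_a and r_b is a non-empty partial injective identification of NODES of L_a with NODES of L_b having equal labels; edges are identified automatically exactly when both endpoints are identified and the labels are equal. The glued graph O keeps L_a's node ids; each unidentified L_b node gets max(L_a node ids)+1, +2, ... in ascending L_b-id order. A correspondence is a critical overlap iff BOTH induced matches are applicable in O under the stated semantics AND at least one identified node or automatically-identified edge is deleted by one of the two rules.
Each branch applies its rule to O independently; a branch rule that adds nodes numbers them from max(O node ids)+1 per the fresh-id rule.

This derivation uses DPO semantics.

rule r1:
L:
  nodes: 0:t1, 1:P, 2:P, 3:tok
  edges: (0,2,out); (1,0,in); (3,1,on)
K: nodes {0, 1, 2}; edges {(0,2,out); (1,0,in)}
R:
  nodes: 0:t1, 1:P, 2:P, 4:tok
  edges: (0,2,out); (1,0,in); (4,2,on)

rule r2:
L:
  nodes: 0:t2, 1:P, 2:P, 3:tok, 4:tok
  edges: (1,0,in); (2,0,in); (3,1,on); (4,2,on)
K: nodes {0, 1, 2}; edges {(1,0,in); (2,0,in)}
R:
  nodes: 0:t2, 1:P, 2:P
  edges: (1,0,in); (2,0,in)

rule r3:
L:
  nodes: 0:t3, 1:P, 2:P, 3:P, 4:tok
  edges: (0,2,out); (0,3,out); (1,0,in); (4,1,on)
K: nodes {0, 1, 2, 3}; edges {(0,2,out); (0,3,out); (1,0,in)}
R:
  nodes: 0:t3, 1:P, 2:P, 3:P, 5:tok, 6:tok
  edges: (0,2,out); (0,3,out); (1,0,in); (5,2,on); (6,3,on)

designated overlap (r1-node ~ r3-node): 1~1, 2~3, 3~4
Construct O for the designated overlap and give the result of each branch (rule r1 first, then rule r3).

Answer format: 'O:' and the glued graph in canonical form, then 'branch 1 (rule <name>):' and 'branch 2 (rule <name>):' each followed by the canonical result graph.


O:
nodes: 0:t1, 1:P, 2:P, 3:tok, 4:t3, 5:P
edges: (0,2,out); (1,0,in); (1,4,in); (3,1,on); (4,2,out); (4,5,out)
branch 1 (rule r1):
nodes: 0:t1, 1:P, 2:P, 4:t3, 5:P, 6:tok
edges: (0,2,out); (1,0,in); (1,4,in); (4,2,out); (4,5,out); (6,2,on)
branch 2 (rule r3):
nodes: 0:t1, 1:P, 2:P, 4:t3, 5:P, 6:tok, 7:tok
edges: (0,2,out); (1,0,in); (1,4,in); (4,2,out); (4,5,out); (6,5,on); (7,2,on)


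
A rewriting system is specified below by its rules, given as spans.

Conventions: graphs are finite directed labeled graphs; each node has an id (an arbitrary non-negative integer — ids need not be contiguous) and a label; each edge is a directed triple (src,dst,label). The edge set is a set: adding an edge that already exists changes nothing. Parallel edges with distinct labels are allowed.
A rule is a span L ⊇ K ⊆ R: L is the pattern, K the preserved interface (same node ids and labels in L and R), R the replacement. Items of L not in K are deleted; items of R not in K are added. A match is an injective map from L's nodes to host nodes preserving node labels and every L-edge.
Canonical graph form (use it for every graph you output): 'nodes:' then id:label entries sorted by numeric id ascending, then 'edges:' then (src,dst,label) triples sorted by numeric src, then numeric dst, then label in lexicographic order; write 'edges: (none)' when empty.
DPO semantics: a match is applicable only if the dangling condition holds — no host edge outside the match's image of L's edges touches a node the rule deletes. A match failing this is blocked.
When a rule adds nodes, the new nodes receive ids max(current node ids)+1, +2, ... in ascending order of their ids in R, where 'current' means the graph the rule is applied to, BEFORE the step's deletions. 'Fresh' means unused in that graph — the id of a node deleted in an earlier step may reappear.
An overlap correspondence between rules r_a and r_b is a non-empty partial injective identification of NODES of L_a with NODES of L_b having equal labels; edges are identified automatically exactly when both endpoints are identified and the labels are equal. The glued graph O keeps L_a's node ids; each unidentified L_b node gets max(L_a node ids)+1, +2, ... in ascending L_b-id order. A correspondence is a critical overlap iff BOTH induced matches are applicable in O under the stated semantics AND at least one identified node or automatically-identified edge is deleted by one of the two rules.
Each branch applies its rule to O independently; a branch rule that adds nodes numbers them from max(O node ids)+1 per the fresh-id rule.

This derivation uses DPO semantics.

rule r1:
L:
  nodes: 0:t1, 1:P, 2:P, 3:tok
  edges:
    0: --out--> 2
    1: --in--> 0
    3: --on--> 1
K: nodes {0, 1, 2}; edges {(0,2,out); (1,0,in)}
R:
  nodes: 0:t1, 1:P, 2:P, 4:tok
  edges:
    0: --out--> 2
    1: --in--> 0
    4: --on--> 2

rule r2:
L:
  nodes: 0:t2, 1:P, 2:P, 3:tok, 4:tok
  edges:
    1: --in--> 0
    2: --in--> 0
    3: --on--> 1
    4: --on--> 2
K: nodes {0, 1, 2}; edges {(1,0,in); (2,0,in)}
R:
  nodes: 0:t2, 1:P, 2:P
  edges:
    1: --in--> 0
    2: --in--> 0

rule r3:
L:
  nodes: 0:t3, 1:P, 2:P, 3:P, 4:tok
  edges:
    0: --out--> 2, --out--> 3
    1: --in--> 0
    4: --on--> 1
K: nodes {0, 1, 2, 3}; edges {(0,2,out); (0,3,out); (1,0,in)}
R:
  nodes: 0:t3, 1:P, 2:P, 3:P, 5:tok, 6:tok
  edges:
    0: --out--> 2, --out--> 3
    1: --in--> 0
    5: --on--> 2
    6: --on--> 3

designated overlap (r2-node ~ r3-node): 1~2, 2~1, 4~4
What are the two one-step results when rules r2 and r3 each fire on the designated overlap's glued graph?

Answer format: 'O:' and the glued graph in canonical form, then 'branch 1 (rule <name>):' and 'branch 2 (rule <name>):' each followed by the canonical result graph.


O:
nodes: 0:t2, 1:P, 2:P, 3:tok, 4:tok, 5:t3, 6:P
edges: (1,0,in); (2,0,in); (2,5,in); (3,1,on); (4,2,on); (5,1,out); (5,6,out)
branch 1 (rule r2):
nodes: 0:t2, 1:P, 2:P, 5:t3, 6:P
edges: (1,0,in); (2,0,in); (2,5,in); (5,1,out); (5,6,out)
branch 2 (rule r3):
nodes: 0:t2, 1:P, 2:P, 3:tok, 5:t3, 6:P, 7:tok, 8:tok
edges: (1,0,in); (2,0,in); (2,5,in); (3,1,on); (5,1,out); (5,6,out); (7,1,on); (8,6,on)
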